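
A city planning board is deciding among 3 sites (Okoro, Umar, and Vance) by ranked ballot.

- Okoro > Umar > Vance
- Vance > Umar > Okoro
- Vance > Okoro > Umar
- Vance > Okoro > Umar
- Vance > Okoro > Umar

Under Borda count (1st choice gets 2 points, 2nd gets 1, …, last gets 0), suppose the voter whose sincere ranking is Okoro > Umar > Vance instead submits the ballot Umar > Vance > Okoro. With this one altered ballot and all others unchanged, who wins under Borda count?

Vance

Borda totals with the altered ballot: Okoro 3, Umar 3, Vance 9.
The winner is unchanged: still Vance.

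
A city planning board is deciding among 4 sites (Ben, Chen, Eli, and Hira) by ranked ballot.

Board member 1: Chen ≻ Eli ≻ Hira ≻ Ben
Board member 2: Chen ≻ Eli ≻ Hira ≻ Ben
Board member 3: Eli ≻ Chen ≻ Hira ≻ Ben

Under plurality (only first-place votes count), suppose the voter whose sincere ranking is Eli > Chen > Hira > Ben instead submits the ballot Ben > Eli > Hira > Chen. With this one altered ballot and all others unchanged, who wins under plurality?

First-place totals with the altered ballot: Ben 1, Chen 2, Eli 0, Hira 0.
The winner is unchanged: still Chen.

Chen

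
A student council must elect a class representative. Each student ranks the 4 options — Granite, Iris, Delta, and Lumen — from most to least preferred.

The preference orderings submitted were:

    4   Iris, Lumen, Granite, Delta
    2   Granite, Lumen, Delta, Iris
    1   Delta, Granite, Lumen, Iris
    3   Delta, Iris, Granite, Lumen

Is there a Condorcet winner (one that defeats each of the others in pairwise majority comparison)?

No

Head-to-head results (10 voters total):
Granite vs Iris: Iris wins 7–3.
Granite vs Delta: Granite wins 6–4.
Granite vs Lumen: Granite wins 6–4.
Iris vs Delta: Delta wins 6–4.
Iris vs Lumen: Iris wins 7–3.
Delta vs Lumen: Lumen wins 6–4.
No candidate beats all others: Granite beats Delta beats Iris beats Granite, a majority cycle.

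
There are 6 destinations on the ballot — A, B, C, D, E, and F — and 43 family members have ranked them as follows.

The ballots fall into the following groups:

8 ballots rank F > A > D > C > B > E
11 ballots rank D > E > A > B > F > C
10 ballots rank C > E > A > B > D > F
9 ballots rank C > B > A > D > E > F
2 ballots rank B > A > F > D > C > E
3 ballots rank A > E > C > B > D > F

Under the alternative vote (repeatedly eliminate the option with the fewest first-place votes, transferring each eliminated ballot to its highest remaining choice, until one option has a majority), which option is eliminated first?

E

Round 1: C 19, D 11, F 8, A 3, B 2, E 0. E has the fewest and is eliminated.
Round 2: C 19, D 11, F 8, A 3, B 2. B has the fewest and is eliminated.
Round 3: C 19, D 11, F 8, A 5. A has the fewest and is eliminated.
Round 4: C 22, D 11, F 10. C has a majority.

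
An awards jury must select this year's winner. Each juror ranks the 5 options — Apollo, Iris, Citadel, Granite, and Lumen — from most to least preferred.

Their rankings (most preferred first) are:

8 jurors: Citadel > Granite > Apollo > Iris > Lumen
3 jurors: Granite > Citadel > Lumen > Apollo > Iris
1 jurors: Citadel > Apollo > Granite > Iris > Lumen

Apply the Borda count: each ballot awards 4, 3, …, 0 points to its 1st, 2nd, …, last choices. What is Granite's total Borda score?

Borda scores:
  Apollo: 8·2 + 3·1 + 3 = 22
  Iris: 8·1 + 3·0 + 1 = 9
  Citadel: 8·4 + 3·3 + 4 = 45
  Granite: 8·3 + 3·4 + 2 = 38
  Lumen: 8·0 + 3·2 + 0 = 6

38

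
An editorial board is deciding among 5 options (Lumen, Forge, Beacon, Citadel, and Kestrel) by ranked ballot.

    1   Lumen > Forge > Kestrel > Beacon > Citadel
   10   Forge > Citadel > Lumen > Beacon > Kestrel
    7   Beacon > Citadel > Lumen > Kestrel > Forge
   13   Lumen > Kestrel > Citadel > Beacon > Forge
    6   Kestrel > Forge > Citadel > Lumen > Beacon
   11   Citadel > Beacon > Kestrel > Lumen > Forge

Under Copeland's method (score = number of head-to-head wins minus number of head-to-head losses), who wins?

Citadel

Pairwise results:
  Lumen vs Forge: Lumen wins 32–16.
  Lumen vs Beacon: Lumen wins 30–18.
  Lumen vs Citadel: Citadel wins 34–14.
  Lumen vs Kestrel: Lumen wins 31–17.
  Forge vs Beacon: Beacon wins 31–17.
  Forge vs Citadel: Citadel wins 31–17.
  Forge vs Kestrel: Kestrel wins 37–11.
  Beacon vs Citadel: Citadel wins 40–8.
  Beacon vs Kestrel: Beacon wins 28–20.
  Citadel vs Kestrel: Citadel wins 28–20.
Copeland scores (wins − losses):
  Lumen: 3 − 1 = 2
  Forge: 0 − 4 = -4
  Beacon: 2 − 2 = 0
  Citadel: 4 − 0 = 4
  Kestrel: 1 − 3 = -2
Citadel has the best Copeland score.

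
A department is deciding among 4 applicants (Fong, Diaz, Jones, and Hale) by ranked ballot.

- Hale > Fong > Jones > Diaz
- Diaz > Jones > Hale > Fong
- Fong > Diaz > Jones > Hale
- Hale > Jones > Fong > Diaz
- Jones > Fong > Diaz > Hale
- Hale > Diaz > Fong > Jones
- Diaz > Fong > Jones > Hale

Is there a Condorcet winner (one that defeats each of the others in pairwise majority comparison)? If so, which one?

No Condorcet winner

Head-to-head results (7 voters total):
Fong vs Diaz: Fong wins 4–3.
Fong vs Jones: Fong wins 4–3.
Fong vs Hale: Hale wins 4–3.
Diaz vs Jones: Diaz wins 4–3.
Diaz vs Hale: Diaz wins 4–3.
Jones vs Hale: Jones wins 4–3.
No candidate beats all others: Fong beats Diaz beats Hale beats Fong, a majority cycle.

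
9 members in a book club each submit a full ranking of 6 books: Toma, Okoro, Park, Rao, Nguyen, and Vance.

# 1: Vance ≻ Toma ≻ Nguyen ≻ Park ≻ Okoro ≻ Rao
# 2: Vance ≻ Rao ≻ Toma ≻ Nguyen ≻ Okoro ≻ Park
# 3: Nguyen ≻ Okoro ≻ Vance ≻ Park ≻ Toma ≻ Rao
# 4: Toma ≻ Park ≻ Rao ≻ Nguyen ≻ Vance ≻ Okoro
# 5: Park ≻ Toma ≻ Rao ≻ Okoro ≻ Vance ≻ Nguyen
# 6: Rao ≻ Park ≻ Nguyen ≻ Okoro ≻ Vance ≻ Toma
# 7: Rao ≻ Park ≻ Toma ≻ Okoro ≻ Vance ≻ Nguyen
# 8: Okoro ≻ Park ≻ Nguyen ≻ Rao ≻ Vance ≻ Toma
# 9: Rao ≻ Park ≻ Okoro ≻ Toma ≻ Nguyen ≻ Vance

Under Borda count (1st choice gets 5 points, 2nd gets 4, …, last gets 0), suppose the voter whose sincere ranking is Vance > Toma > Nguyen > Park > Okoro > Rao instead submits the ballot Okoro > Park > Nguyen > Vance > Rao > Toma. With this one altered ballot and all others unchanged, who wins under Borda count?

Borda totals with the altered ballot: Toma 18, Okoro 24, Park 31, Rao 28, Nguyen 19, Vance 15.
The winner is unchanged: still Park.

Park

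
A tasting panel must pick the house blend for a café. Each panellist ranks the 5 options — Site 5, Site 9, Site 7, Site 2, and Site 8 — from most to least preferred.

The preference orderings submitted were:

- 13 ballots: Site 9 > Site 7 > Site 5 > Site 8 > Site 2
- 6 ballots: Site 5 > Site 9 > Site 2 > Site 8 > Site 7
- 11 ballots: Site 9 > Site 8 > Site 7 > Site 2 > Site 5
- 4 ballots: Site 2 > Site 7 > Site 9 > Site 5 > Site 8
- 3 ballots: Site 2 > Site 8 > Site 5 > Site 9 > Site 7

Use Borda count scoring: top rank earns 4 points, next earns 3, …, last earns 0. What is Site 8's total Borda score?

61

Borda scores:
  Site 5: 13·2 + 6·4 + 11·0 + 4·1 + 3·2 = 60
  Site 9: 13·4 + 6·3 + 11·4 + 4·2 + 3·1 = 125
  Site 7: 13·3 + 6·0 + 11·2 + 4·3 + 3·0 = 73
  Site 2: 13·0 + 6·2 + 11·1 + 4·4 + 3·4 = 51
  Site 8: 13·1 + 6·1 + 11·3 + 4·0 + 3·3 = 61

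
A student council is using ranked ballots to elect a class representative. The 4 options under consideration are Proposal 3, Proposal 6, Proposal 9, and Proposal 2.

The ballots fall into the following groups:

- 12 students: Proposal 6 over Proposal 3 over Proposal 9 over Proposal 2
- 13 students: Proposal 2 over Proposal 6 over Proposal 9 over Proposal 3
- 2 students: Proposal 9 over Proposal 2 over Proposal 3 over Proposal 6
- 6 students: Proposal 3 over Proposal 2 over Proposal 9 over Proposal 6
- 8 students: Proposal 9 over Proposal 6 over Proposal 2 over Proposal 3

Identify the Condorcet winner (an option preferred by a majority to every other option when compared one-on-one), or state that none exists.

Head-to-head results (41 voters total):
Proposal 3 vs Proposal 6: Proposal 6 wins 33–8.
Proposal 3 vs Proposal 9: Proposal 9 wins 23–18.
Proposal 3 vs Proposal 2: Proposal 2 wins 23–18.
Proposal 6 vs Proposal 9: Proposal 6 wins 25–16.
Proposal 6 vs Proposal 2: Proposal 2 wins 21–20.
Proposal 9 vs Proposal 2: Proposal 9 wins 22–19.
No candidate beats all others: Proposal 6 beats Proposal 9 beats Proposal 2 beats Proposal 6, a majority cycle.

No Condorcet winner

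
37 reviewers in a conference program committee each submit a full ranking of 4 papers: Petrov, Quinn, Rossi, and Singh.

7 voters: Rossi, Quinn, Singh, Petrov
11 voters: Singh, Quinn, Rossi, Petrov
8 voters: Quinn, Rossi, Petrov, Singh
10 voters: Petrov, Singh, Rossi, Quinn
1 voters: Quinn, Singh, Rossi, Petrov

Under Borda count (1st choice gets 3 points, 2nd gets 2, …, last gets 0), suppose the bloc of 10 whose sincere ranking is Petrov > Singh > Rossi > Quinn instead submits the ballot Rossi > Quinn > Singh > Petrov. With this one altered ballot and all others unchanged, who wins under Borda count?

Borda totals with the altered ballot: Petrov 8, Quinn 83, Rossi 79, Singh 52.
The winner is unchanged: still Quinn.

Quinn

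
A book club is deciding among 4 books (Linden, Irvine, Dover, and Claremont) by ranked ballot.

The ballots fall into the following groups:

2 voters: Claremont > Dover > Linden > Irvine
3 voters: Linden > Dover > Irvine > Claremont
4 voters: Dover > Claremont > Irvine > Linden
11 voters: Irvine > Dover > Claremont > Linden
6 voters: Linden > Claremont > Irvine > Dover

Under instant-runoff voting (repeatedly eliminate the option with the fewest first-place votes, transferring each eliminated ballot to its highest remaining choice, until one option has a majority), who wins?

Irvine

Round 1: Irvine 11, Linden 9, Dover 4, Claremont 2. Claremont has the fewest and is eliminated.
Round 2: Irvine 11, Linden 9, Dover 6. Dover has the fewest and is eliminated.
Round 3: Irvine 15, Linden 11. Irvine has a majority.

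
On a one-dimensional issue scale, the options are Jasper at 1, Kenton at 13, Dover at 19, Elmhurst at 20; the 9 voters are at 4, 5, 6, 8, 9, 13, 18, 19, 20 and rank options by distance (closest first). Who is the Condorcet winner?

With single-peaked preferences on a line, the Condorcet winner is the candidate closest to the median voter.
The median voter (position 9) is closest to Kenton at 13.
Check: Kenton vs Dover — voters closer to Kenton: 6 of 9.

Kenton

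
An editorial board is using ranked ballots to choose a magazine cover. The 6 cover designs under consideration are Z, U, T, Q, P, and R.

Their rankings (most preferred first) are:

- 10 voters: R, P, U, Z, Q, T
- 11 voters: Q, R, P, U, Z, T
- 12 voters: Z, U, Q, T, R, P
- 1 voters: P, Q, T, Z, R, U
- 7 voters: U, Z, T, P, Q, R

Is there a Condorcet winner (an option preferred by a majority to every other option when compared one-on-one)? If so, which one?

There is no Condorcet winner

Head-to-head results (41 voters total):
Z vs U: U wins 28–13.
Z vs T: Z wins 40–1.
Z vs Q: Z wins 29–12.
Z vs P: P wins 22–19.
Z vs R: R wins 21–20.
U vs T: U wins 40–1.
U vs Q: U wins 29–12.
U vs P: P wins 22–19.
U vs R: R wins 22–19.
T vs Q: Q wins 34–7.
T vs P: P wins 22–19.
T vs R: R wins 21–20.
Q vs P: Q wins 23–18.
Q vs R: Q wins 31–10.
P vs R: R wins 33–8.
No candidate beats all others: Z beats Q beats P beats Z, a majority cycle.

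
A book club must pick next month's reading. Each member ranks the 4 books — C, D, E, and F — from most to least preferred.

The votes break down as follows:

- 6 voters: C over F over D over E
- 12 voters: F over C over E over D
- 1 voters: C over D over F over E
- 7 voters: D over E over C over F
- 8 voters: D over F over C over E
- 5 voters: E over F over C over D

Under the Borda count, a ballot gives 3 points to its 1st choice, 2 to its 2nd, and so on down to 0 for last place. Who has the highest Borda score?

Borda scores:
  C: 6·3 + 12·2 + 3 + 7·1 + 8·1 + 5·1 = 65
  D: 6·1 + 12·0 + 2 + 7·3 + 8·3 + 5·0 = 53
  E: 6·0 + 12·1 + 0 + 7·2 + 8·0 + 5·3 = 41
  F: 6·2 + 12·3 + 1 + 7·0 + 8·2 + 5·2 = 75
F has the highest total.

F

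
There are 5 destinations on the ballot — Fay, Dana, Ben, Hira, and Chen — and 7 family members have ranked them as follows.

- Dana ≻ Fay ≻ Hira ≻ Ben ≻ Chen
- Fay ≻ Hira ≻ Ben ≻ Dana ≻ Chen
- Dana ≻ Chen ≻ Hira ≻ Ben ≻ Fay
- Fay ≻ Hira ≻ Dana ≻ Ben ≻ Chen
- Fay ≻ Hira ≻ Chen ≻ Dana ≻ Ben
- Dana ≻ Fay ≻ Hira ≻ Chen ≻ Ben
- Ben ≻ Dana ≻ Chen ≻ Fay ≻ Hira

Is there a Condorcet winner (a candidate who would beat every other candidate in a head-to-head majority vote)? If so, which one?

Dana

Head-to-head results (7 voters total):
Fay vs Dana: Dana wins 4–3.
Fay vs Ben: Fay wins 5–2.
Fay vs Hira: Fay wins 6–1.
Fay vs Chen: Fay wins 5–2.
Dana vs Ben: Dana wins 5–2.
Dana vs Hira: Dana wins 4–3.
Dana vs Chen: Dana wins 6–1.
Ben vs Hira: Hira wins 6–1.
Ben vs Chen: Ben wins 4–3.
Hira vs Chen: Hira wins 5–2.
Dana beats each rival — Fay (4–3), Ben (5–2), Hira (4–3), Chen (6–1) — so Dana is the Condorcet winner.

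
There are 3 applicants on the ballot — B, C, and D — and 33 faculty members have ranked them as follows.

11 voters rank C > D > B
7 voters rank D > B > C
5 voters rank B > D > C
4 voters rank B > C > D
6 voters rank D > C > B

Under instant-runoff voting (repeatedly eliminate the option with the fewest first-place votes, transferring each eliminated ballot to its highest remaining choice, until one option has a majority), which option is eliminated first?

B

Round 1: D 13, C 11, B 9. B has the fewest and is eliminated.
Round 2: D 18, C 15. D has a majority.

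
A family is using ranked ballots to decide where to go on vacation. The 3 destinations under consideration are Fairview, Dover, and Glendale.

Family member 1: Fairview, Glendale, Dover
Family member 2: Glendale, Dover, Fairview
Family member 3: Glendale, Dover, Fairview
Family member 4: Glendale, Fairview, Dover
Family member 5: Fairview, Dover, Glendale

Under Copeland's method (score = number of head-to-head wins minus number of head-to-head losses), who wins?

Pairwise results:
  Fairview vs Dover: Fairview wins 3–2.
  Fairview vs Glendale: Glendale wins 3–2.
  Dover vs Glendale: Glendale wins 4–1.
Copeland scores (wins − losses):
  Fairview: 1 − 1 = 0
  Dover: 0 − 2 = -2
  Glendale: 2 − 0 = 2
Glendale has the best Copeland score.

Glendale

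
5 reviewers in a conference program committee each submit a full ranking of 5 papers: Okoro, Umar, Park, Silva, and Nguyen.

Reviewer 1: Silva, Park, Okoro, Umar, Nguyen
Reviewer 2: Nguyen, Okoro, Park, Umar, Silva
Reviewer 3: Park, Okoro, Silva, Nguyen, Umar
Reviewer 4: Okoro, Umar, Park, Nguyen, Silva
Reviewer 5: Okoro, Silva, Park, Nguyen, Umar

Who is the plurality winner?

Okoro

First-place vote totals:
  Okoro: 2
  Umar: 0
  Park: 1
  Silva: 1
  Nguyen: 1
Okoro has the most first-place votes.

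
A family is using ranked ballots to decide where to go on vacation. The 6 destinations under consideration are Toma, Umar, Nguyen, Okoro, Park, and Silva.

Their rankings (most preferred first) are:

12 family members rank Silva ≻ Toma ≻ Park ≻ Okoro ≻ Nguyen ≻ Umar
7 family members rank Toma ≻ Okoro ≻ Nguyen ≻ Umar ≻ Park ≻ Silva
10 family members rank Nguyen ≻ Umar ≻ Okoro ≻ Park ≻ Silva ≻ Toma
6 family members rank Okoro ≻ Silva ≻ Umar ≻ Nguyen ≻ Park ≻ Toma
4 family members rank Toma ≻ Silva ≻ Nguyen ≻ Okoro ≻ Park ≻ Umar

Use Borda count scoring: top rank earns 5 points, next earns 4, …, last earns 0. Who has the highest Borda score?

Borda scores:
  Toma: 12·4 + 7·5 + 10·0 + 6·0 + 4·5 = 103
  Umar: 12·0 + 7·2 + 10·4 + 6·3 + 4·0 = 72
  Nguyen: 12·1 + 7·3 + 10·5 + 6·2 + 4·3 = 107
  Okoro: 12·2 + 7·4 + 10·3 + 6·5 + 4·2 = 120
  Park: 12·3 + 7·1 + 10·2 + 6·1 + 4·1 = 73
  Silva: 12·5 + 7·0 + 10·1 + 6·4 + 4·4 = 110
Okoro has the highest total.

Okoro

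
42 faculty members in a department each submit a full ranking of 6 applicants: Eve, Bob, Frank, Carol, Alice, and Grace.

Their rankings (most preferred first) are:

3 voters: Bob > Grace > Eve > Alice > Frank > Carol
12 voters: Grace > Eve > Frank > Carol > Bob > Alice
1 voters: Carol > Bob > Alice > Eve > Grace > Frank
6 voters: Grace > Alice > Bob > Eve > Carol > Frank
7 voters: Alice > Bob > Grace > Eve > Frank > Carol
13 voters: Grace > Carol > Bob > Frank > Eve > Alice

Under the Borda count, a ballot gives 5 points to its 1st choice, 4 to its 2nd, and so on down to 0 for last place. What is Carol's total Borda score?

87

Borda scores:
  Eve: 3·3 + 12·4 + 2 + 6·2 + 7·2 + 13·1 = 98
  Bob: 3·5 + 12·1 + 4 + 6·3 + 7·4 + 13·3 = 116
  Frank: 3·1 + 12·3 + 0 + 6·0 + 7·1 + 13·2 = 72
  Carol: 3·0 + 12·2 + 5 + 6·1 + 7·0 + 13·4 = 87
  Alice: 3·2 + 12·0 + 3 + 6·4 + 7·5 + 13·0 = 68
  Grace: 3·4 + 12·5 + 1 + 6·5 + 7·3 + 13·5 = 189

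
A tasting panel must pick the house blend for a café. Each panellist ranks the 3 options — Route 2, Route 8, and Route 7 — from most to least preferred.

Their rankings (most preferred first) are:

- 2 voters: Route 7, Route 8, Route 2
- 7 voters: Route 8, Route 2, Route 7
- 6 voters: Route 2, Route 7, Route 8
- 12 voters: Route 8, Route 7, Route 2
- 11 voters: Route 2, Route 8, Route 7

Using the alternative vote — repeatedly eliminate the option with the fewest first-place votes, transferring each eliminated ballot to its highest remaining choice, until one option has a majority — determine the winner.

Round 1: Route 8 19, Route 2 17, Route 7 2. Route 7 has the fewest and is eliminated.
Round 2: Route 8 21, Route 2 17. Route 8 has a majority.

Route 8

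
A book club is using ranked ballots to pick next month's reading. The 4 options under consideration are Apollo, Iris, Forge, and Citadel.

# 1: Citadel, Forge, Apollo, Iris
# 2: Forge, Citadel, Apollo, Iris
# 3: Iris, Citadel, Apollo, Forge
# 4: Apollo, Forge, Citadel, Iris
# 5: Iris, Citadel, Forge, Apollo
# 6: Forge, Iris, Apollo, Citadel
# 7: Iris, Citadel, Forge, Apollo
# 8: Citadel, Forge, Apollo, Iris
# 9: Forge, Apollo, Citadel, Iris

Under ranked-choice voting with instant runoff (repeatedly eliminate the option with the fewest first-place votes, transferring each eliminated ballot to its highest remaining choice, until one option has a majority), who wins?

Forge

Round 1: Iris 3, Forge 3, Citadel 2, Apollo 1. Apollo has the fewest and is eliminated.
Round 2: Forge 4, Iris 3, Citadel 2. Citadel has the fewest and is eliminated.
Round 3: Forge 6, Iris 3. Forge has a majority.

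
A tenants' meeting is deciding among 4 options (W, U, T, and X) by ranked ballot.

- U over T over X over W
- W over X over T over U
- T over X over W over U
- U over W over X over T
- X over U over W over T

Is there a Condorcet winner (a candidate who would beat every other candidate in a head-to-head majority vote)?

Head-to-head results (5 voters total):
W vs U: U wins 3–2.
W vs T: W wins 3–2.
W vs X: X wins 3–2.
U vs T: U wins 3–2.
U vs X: X wins 3–2.
T vs X: X wins 3–2.
X beats each rival — W (3–2), U (3–2), T (3–2) — so X is the Condorcet winner.

Yes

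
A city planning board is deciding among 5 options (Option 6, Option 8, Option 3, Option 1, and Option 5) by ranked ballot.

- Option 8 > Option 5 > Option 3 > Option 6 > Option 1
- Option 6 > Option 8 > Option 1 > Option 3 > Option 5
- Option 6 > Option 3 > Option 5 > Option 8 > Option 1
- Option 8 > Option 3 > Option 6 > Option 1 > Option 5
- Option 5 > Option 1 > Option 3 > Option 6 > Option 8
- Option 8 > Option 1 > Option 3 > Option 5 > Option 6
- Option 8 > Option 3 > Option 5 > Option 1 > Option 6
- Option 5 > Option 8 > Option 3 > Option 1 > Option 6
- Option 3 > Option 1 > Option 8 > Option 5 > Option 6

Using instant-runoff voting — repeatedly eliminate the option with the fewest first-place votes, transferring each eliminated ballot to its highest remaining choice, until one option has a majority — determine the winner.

Round 1: Option 8 4, Option 6 2, Option 5 2, Option 3 1, Option 1 0. Option 1 has the fewest and is eliminated.
Round 2: Option 8 4, Option 6 2, Option 5 2, Option 3 1. Option 3 has the fewest and is eliminated.
Round 3: Option 8 5, Option 6 2, Option 5 2. Option 8 has a majority.

Option 8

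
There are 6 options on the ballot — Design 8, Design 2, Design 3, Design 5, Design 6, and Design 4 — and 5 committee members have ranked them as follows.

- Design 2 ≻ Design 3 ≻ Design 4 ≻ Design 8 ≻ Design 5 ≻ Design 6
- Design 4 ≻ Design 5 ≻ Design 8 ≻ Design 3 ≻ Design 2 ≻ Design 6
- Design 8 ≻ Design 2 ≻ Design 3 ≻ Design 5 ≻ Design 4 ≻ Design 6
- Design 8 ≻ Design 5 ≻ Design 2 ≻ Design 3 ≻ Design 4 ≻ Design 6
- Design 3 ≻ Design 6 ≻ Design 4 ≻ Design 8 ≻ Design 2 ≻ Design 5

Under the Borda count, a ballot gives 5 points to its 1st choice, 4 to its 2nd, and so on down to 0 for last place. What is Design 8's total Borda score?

Borda scores:
  Design 8: 2 + 3 + 5 + 5 + 2 = 17
  Design 2: 5 + 1 + 4 + 3 + 1 = 14
  Design 3: 4 + 2 + 3 + 2 + 5 = 16
  Design 5: 1 + 4 + 2 + 4 + 0 = 11
  Design 6: 0 + 0 + 0 + 0 + 4 = 4
  Design 4: 3 + 5 + 1 + 1 + 3 = 13

17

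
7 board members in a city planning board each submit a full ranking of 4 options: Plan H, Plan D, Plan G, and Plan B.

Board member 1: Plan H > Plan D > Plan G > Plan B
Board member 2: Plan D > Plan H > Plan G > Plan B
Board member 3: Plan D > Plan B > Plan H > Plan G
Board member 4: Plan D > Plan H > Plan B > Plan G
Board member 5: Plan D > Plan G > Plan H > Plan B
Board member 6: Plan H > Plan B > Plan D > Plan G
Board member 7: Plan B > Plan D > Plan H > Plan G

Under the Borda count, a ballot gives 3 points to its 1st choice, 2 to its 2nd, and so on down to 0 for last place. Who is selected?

Plan D

Borda scores:
  Plan H: 3 + 2 + 1 + 2 + 1 + 3 + 1 = 13
  Plan D: 2 + 3 + 3 + 3 + 3 + 1 + 2 = 17
  Plan G: 1 + 1 + 0 + 0 + 2 + 0 + 0 = 4
  Plan B: 0 + 0 + 2 + 1 + 0 + 2 + 3 = 8
Plan D has the highest total.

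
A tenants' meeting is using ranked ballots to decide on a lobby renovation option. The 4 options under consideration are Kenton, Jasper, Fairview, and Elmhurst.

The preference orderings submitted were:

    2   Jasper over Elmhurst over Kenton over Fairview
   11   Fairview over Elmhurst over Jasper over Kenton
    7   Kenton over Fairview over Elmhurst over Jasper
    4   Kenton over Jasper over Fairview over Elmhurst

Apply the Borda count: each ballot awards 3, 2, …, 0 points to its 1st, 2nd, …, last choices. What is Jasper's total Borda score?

Borda scores:
  Kenton: 2·1 + 11·0 + 7·3 + 4·3 = 35
  Jasper: 2·3 + 11·1 + 7·0 + 4·2 = 25
  Fairview: 2·0 + 11·3 + 7·2 + 4·1 = 51
  Elmhurst: 2·2 + 11·2 + 7·1 + 4·0 = 33

25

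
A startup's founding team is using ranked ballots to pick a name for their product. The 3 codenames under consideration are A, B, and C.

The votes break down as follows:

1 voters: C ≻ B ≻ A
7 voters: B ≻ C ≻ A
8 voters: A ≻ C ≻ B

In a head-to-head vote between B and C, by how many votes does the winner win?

Ballots ranking B above C: 7.
Ballots ranking C above B: 1+8 = 9.
C wins 9–7, a margin of 2.

2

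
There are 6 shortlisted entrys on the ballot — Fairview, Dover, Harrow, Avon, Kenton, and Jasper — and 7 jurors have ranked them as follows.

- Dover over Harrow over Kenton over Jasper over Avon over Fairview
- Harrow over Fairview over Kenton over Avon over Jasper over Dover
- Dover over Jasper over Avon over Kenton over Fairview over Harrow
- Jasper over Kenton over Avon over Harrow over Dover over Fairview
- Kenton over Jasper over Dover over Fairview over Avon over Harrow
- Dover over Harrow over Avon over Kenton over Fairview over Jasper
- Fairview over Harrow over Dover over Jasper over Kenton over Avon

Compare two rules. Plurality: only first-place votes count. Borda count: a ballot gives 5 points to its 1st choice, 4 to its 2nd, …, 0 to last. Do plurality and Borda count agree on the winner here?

Yes

Plurality first-place counts: Fairview 1, Dover 3, Harrow 1, Avon 0, Kenton 1, Jasper 1 → Dover.
Borda totals: Fairview 13, Dover 22, Harrow 19, Avon 13, Kenton 20, Jasper 18 → Dover.
The two rules agree on Dover.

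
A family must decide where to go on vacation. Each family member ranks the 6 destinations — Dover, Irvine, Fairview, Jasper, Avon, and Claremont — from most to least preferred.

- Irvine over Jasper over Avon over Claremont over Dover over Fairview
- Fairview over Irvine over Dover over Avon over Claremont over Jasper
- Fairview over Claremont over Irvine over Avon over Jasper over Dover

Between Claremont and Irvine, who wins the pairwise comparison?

Ballots ranking Claremont above Irvine: 1.
Ballots ranking Irvine above Claremont: 2.
Irvine wins the head-to-head, 2–1.

Irvine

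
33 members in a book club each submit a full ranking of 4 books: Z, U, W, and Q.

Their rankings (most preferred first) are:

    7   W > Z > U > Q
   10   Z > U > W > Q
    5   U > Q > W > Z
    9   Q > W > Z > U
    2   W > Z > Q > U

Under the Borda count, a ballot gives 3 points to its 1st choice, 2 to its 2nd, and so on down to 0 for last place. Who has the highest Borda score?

Borda scores:
  Z: 7·2 + 10·3 + 5·0 + 9·1 + 2·2 = 57
  U: 7·1 + 10·2 + 5·3 + 9·0 + 2·0 = 42
  W: 7·3 + 10·1 + 5·1 + 9·2 + 2·3 = 60
  Q: 7·0 + 10·0 + 5·2 + 9·3 + 2·1 = 39
W has the highest total.

W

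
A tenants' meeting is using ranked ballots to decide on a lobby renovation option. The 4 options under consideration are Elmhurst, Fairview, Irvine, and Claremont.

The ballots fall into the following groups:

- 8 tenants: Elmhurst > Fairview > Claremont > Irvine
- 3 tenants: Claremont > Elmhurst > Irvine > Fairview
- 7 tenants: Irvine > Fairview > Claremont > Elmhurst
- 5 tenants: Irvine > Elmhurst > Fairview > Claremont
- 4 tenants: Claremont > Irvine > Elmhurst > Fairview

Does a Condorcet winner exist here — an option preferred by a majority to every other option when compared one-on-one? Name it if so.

There is no Condorcet winner

Head-to-head results (27 voters total):
Elmhurst vs Fairview: Elmhurst wins 20–7.
Elmhurst vs Irvine: Irvine wins 16–11.
Elmhurst vs Claremont: Claremont wins 14–13.
Fairview vs Irvine: Irvine wins 19–8.
Fairview vs Claremont: Fairview wins 20–7.
Irvine vs Claremont: Claremont wins 15–12.
No candidate beats all others: Elmhurst beats Fairview beats Claremont beats Elmhurst, a majority cycle.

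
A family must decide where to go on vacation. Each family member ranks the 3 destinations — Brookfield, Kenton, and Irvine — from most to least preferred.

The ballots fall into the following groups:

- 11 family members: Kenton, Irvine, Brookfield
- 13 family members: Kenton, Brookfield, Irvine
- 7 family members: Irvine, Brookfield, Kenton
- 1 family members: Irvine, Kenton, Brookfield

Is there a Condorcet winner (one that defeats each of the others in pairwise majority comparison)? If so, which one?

Kenton

Head-to-head results (32 voters total):
Brookfield vs Kenton: Kenton wins 25–7.
Brookfield vs Irvine: Irvine wins 19–13.
Kenton vs Irvine: Kenton wins 24–8.
Kenton beats each rival — Brookfield (25–7), Irvine (24–8) — so Kenton is the Condorcet winner.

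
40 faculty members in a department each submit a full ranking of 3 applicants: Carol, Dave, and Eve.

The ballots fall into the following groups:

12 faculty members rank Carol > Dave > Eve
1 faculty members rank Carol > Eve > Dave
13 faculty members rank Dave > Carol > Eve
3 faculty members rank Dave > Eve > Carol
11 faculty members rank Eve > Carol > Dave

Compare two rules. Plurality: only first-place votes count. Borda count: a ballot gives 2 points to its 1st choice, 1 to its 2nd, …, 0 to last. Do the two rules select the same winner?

Plurality first-place counts: Carol 13, Dave 16, Eve 11 → Dave.
Borda totals: Carol 50, Dave 44, Eve 26 → Carol.
The two rules disagree: plurality picks Dave, Borda picks Carol.

No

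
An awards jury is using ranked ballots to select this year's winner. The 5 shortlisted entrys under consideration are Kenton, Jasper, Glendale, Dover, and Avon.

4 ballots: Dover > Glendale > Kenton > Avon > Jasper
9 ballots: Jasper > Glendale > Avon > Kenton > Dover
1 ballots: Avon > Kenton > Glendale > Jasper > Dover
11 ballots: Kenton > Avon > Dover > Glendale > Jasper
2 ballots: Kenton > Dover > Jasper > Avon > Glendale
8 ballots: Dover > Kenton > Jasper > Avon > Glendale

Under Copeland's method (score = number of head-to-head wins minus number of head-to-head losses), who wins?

Pairwise results:
  Kenton vs Jasper: Kenton wins 26–9.
  Kenton vs Glendale: Kenton wins 22–13.
  Kenton vs Dover: Kenton wins 23–12.
  Kenton vs Avon: Kenton wins 25–10.
  Jasper vs Glendale: Jasper wins 19–16.
  Jasper vs Dover: Dover wins 25–10.
  Jasper vs Avon: Jasper wins 19–16.
  Glendale vs Dover: Dover wins 25–10.
  Glendale vs Avon: Avon wins 22–13.
  Dover vs Avon: Avon wins 21–14.
Copeland scores (wins − losses):
  Kenton: 4 − 0 = 4
  Jasper: 2 − 2 = 0
  Glendale: 0 − 4 = -4
  Dover: 2 − 2 = 0
  Avon: 2 − 2 = 0
Kenton has the best Copeland score.

Kenton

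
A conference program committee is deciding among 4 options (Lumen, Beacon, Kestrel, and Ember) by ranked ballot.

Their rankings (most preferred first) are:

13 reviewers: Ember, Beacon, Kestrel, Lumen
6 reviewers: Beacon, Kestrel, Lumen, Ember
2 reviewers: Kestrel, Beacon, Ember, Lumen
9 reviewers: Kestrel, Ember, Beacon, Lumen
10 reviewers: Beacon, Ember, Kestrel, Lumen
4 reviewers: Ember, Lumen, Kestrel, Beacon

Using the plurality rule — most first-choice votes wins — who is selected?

Ember

First-place vote totals:
  Lumen: 0
  Beacon: 16
  Kestrel: 11
  Ember: 17
Ember has the most first-place votes.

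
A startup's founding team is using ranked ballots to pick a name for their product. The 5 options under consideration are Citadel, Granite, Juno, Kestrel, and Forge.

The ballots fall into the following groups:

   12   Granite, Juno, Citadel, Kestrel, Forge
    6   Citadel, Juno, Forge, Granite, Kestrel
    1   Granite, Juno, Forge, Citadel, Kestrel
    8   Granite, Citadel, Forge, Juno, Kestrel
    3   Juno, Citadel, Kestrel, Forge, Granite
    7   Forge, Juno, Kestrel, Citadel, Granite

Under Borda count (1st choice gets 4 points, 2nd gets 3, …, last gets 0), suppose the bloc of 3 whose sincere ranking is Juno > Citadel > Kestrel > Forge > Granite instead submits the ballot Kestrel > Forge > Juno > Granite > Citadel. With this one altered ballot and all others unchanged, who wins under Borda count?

Borda totals with the altered ballot: Citadel 80, Granite 93, Juno 92, Kestrel 38, Forge 67.
The switch changes the winner from Juno to Granite.

Granite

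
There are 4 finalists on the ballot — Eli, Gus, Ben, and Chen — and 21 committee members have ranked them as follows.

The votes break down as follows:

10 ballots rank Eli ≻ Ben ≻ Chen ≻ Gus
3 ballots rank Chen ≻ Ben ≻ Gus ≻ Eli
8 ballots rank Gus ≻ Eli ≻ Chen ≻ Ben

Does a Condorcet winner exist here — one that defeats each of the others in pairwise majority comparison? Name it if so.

Head-to-head results (21 voters total):
Eli vs Gus: Gus wins 11–10.
Eli vs Ben: Eli wins 18–3.
Eli vs Chen: Eli wins 18–3.
Gus vs Ben: Ben wins 13–8.
Gus vs Chen: Chen wins 13–8.
Ben vs Chen: Chen wins 11–10.
No candidate beats all others: Eli beats Ben beats Gus beats Eli, a majority cycle.

None — there is no Condorcet winner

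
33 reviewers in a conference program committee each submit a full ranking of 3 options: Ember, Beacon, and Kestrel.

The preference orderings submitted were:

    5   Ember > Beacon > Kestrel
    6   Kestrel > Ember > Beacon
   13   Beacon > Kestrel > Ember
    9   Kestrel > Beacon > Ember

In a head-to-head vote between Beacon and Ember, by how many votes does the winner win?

11

Ballots ranking Beacon above Ember: 13+9 = 22.
Ballots ranking Ember above Beacon: 5+6 = 11.
Beacon wins 22–11, a margin of 11.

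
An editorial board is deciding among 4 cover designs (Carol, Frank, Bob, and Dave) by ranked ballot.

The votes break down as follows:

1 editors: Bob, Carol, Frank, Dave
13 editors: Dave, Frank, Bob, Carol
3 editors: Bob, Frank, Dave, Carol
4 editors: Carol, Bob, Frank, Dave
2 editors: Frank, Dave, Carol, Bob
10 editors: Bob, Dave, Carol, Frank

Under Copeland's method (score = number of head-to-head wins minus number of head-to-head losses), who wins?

Bob

Pairwise results:
  Carol vs Frank: Frank wins 18–15.
  Carol vs Bob: Bob wins 27–6.
  Carol vs Dave: Dave wins 28–5.
  Frank vs Bob: Bob wins 18–15.
  Frank vs Dave: Dave wins 23–10.
  Bob vs Dave: Bob wins 18–15.
Copeland scores (wins − losses):
  Carol: 0 − 3 = -3
  Frank: 1 − 2 = -1
  Bob: 3 − 0 = 3
  Dave: 2 − 1 = 1
Bob has the best Copeland score.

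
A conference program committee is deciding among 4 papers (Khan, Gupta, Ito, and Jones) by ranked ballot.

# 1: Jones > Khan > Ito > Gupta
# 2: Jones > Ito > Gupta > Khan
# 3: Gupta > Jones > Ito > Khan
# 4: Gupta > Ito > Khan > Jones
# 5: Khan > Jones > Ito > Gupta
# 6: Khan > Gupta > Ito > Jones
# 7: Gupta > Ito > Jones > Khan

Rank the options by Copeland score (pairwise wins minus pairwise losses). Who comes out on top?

Gupta

Pairwise results:
  Khan vs Gupta: Gupta wins 4–3.
  Khan vs Ito: Ito wins 4–3.
  Khan vs Jones: Jones wins 4–3.
  Gupta vs Ito: Gupta wins 4–3.
  Gupta vs Jones: Gupta wins 4–3.
  Ito vs Jones: Jones wins 4–3.
Copeland scores (wins − losses):
  Khan: 0 − 3 = -3
  Gupta: 3 − 0 = 3
  Ito: 1 − 2 = -1
  Jones: 2 − 1 = 1
Gupta has the best Copeland score.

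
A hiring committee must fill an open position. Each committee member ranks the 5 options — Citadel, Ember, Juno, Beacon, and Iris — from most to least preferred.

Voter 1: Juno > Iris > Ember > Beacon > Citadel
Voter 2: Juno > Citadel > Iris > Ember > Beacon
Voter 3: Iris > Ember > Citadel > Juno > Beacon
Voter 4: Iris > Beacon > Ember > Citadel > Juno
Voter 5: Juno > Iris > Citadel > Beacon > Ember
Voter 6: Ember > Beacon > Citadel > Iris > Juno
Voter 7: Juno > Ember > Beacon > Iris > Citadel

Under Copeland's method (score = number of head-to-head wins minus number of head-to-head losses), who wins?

Pairwise results:
  Citadel vs Ember: Ember wins 5–2.
  Citadel vs Juno: Juno wins 4–3.
  Citadel vs Beacon: Beacon wins 4–3.
  Citadel vs Iris: Iris wins 5–2.
  Ember vs Juno: Juno wins 4–3.
  Ember vs Beacon: Ember wins 5–2.
  Ember vs Iris: Iris wins 5–2.
  Juno vs Beacon: Juno wins 5–2.
  Juno vs Iris: Juno wins 4–3.
  Beacon vs Iris: Iris wins 5–2.
Copeland scores (wins − losses):
  Citadel: 0 − 4 = -4
  Ember: 2 − 2 = 0
  Juno: 4 − 0 = 4
  Beacon: 1 − 3 = -2
  Iris: 3 − 1 = 2
Juno has the best Copeland score.

Juno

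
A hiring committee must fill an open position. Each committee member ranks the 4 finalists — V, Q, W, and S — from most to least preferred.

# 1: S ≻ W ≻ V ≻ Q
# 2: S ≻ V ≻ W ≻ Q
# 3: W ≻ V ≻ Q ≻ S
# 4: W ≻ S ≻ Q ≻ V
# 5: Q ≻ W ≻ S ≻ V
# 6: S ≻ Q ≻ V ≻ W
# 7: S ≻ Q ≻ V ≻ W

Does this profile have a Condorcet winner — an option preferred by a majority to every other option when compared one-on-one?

Yes

Head-to-head results (7 voters total):
V vs Q: Q wins 4–3.
V vs W: W wins 4–3.
V vs S: S wins 6–1.
Q vs W: W wins 4–3.
Q vs S: S wins 5–2.
W vs S: S wins 4–3.
S beats each rival — V (6–1), Q (5–2), W (4–3) — so S is the Condorcet winner.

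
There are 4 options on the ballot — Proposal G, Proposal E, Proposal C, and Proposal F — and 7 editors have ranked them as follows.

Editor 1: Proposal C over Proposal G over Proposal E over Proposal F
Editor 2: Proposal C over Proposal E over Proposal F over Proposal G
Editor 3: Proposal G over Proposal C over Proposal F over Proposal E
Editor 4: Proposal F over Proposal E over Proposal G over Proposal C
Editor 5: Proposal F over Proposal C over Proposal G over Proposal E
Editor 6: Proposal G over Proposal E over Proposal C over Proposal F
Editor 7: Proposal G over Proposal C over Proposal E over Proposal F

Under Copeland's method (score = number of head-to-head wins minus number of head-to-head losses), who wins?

Pairwise results:
  Proposal G vs Proposal E: Proposal G wins 5–2.
  Proposal G vs Proposal C: Proposal G wins 4–3.
  Proposal G vs Proposal F: Proposal G wins 4–3.
  Proposal E vs Proposal C: Proposal C wins 5–2.
  Proposal E vs Proposal F: Proposal E wins 4–3.
  Proposal C vs Proposal F: Proposal C wins 5–2.
Copeland scores (wins − losses):
  Proposal G: 3 − 0 = 3
  Proposal E: 1 − 2 = -1
  Proposal C: 2 − 1 = 1
  Proposal F: 0 − 3 = -3
Proposal G has the best Copeland score.

Proposal G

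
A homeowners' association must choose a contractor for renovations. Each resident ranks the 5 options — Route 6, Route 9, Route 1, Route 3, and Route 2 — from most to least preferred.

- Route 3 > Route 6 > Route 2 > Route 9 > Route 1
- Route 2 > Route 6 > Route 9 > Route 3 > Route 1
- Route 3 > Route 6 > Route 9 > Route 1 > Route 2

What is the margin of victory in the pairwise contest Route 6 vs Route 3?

1

Ballots ranking Route 6 above Route 3: 1.
Ballots ranking Route 3 above Route 6: 2.
Route 3 wins 2–1, a margin of 1.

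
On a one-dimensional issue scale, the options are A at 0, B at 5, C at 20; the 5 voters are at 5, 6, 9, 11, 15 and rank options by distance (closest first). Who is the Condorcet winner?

With single-peaked preferences on a line, the Condorcet winner is the candidate closest to the median voter.
The median voter (position 9) is closest to B at 5.
Check: B vs C — voters closer to B: 4 of 5.

B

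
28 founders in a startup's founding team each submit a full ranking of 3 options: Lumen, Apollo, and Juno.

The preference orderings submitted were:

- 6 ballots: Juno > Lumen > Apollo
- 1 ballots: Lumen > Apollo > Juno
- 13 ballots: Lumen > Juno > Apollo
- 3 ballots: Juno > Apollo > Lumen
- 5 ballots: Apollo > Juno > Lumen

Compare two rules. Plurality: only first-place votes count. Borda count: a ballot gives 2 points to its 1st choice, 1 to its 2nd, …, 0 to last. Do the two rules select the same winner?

Plurality first-place counts: Lumen 14, Apollo 5, Juno 9 → Lumen.
Borda totals: Lumen 34, Apollo 14, Juno 36 → Juno.
The two rules disagree: plurality picks Lumen, Borda picks Juno.

No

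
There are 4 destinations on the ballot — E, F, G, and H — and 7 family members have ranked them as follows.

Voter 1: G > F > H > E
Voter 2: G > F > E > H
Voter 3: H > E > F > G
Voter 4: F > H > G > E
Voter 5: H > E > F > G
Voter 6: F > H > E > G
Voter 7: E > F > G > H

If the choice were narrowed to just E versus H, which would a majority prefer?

Ballots ranking E above H: 2.
Ballots ranking H above E: 5.
H wins the head-to-head, 5–2.

H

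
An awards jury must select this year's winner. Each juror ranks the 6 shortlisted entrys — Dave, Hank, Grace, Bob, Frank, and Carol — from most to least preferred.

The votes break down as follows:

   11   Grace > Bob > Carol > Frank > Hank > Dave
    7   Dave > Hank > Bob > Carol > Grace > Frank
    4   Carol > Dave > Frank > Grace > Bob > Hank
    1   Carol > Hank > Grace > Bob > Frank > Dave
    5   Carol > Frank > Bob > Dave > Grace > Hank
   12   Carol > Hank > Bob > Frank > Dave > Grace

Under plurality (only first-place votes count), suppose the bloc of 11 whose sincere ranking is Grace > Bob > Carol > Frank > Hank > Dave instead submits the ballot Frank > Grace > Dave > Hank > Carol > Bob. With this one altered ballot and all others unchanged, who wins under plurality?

First-place totals with the altered ballot: Dave 7, Hank 0, Grace 0, Bob 0, Frank 11, Carol 22.
The winner is unchanged: still Carol.

Carol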